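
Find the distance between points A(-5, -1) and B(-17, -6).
Using the distance formula: d = sqrt((x₂-x₁)² + (y₂-y₁)²)
dx = (-17) - (-5) = -12
dy = (-6) - (-1) = -5
d = sqrt((-12)² + (-5)²) = sqrt(144 + 25) = sqrt(169) = 13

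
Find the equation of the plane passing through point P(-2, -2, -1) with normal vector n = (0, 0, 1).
d = n·P = (0)(-2) + (0)(-2) + (1)(-1) = -1
Plane: z = -1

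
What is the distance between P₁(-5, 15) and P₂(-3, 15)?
Using the distance formula: d = sqrt((x₂-x₁)² + (y₂-y₁)²)
dx = (-3) - (-5) = 2
dy = 15 - 15 = 0
d = sqrt(2² + 0²) = sqrt(4 + 0) = sqrt(4) = 2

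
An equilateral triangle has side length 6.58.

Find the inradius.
For an equilateral triangle, r = s/(2√3) where s is the side.
r = 6.58/(2√3) = 6.58/3.464102 = 1.899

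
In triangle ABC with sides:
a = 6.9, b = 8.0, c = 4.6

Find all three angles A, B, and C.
By the law of cosines:
cos(A) = (b² + c² - a²)/(2bc) = 0.510190  →  A = 59.32°
cos(B) = (a² + c² - b²)/(2ac) = 0.075142  →  B = 85.69°
cos(C) = (a² + b² - c²)/(2ab) = 0.819293  →  C = 34.99°
Check: A + B + C = 180.0° ✓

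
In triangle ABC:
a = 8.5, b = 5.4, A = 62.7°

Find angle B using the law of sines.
sin(B)/b = sin(A)/a
sin(B) = b·sin(A)/a = 5.4·sin(62.7°)/8.5 = 0.564533
B = arcsin(0.564533) = 34.37°  (b ≤ a, so B ≤ A and the acute solution is unique)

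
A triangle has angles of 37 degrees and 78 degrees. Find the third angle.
Sum of angles in a triangle = 180 degrees
Third angle = 180 - 37 - 78
Third angle = 65 degrees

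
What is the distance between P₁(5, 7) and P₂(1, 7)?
Using the distance formula: d = sqrt((x₂-x₁)² + (y₂-y₁)²)
dx = 1 - 5 = -4
dy = 7 - 7 = 0
d = sqrt((-4)² + 0²) = sqrt(16 + 0) = sqrt(16) = 4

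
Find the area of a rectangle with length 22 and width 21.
Area = length * width
Area = 22 * 21
Area = 462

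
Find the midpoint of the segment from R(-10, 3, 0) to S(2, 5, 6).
Midpoint = ((-10+2)/2, (3+5)/2, (0+6)/2) = (-4, 4, 3)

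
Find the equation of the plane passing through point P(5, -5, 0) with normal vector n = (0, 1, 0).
d = n·P = (0)(5) + (1)(-5) + (0)(0) = -5
Plane: y = -5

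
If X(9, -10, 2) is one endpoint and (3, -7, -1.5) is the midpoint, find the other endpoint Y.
Y = (2×3 - 9, 2×(-7) - (-10), 2×(-1.5) - 2) = (-3, -4, -5)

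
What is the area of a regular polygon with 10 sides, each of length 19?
For a regular 10-gon with side length s = 19:
Apothem a = s / (2*tan(pi/10)) = 19 / (2*tan(pi/10)) ≈ 29.238
Perimeter P = 10 * 19 = 190
Area = (1/2) * P * a = (1/2) * 190 * 29.238 = 2777.61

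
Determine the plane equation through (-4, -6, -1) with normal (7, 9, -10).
d = n·P = (7)(-4) + (9)(-6) + (-10)(-1) = -72
Plane: 7x + 9y - 10z = -72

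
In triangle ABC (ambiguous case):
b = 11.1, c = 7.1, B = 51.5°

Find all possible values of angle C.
sin(C)/c = sin(B)/b  →  sin(C) = c·sin(B)/b = 7.1·sin(51.5°)/11.1 = 0.500587
C₁ = arcsin(0.500587) = 30.04°,  C₂ = 180° - C₁ = 149.96°
Check C₂: A = 180° - 51.5° - 149.96° = -21.46° ≤ 0, rejected
C = 30.04° (one solution)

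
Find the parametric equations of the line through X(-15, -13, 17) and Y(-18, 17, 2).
Direction vector d = Y - X = (-3, 30, -15)
x = -15 - 3t, y = -13 + 30t, z = 17 - 15t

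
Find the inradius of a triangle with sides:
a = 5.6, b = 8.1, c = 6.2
s = (a+b+c)/2 = (5.6+8.1+6.2)/2 = 9.95
Area = √(s(s-a)(s-b)(s-c)) = √(9.95·4.35·1.85·3.75) = 17.3284
r = Area/s = 17.3284/9.95 = 1.742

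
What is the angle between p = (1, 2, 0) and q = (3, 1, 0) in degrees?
p·q = 5, |p|² = 5, |q|² = 10
cos θ = 5/√50 ≈ 0.7071
θ ≈ 45.0°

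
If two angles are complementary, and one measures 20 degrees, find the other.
Complementary angles sum to 90 degrees.
Other angle = 90 - 20
Other angle = 70 degrees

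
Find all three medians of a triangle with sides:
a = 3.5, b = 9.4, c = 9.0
Using m_x = ½√(2y² + 2z² - x²):
m_a = ½√(2·9.4² + 2·9.0² - 3.5²) = ½√326.47 = 9.034
m_b = ½√(2·3.5² + 2·9.0² - 9.4²) = ½√98.14 = 4.953
m_c = ½√(2·3.5² + 2·9.4² - 9.0²) = ½√120.22 = 5.482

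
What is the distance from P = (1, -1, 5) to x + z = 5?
d = |1(1) + 0(-1) + 1(5) - (5)| / √(1² + 0² + 1²) = 1/√2 = 0.7071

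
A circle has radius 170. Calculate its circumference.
Circumference = 2 * pi * r
Circumference = 2 * pi * 170
Circumference = 1068.14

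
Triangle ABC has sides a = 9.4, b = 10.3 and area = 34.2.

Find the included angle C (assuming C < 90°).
Area = ½ab·sin(C)  →  sin(C) = 2·Area/(ab)
sin(C) = 2·34.2/(9.4·10.3) = 0.706466
C = arcsin(0.706466) = 44.95°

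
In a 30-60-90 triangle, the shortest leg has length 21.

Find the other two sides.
Long leg = 21√3 = 36.37, Hypotenuse = 42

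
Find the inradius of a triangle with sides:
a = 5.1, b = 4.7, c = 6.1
s = (a+b+c)/2 = (5.1+4.7+6.1)/2 = 7.95
Area = √(s(s-a)(s-b)(s-c)) = √(7.95·2.85·3.25·1.85) = 11.6717
r = Area/s = 11.6717/7.95 = 1.468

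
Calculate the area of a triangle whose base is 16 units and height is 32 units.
Area = (1/2) * base * height
Area = (1/2) * 16 * 32
Area = 256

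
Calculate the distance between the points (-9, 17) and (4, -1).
Using the distance formula: d = sqrt((x₂-x₁)² + (y₂-y₁)²)
dx = 4 - (-9) = 13
dy = (-1) - 17 = -18
d = sqrt(13² + (-18)²) = sqrt(169 + 324) = sqrt(493) = 22.20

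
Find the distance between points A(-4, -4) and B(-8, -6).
Using the distance formula: d = sqrt((x₂-x₁)² + (y₂-y₁)²)
dx = (-8) - (-4) = -4
dy = (-6) - (-4) = -2
d = sqrt((-4)² + (-2)²) = sqrt(16 + 4) = sqrt(20) = 4.47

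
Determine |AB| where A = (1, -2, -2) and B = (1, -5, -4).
d = √[(0)² + (-3)² + (-2)²] = √13 = 3.606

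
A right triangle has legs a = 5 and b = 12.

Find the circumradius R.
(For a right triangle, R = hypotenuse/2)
Hypotenuse c = √(5² + 12²) = √169 = 13
R = c/2 = 6.5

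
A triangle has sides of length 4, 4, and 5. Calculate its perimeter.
Perimeter = sum of all sides
Perimeter = 4 + 4 + 5
Perimeter = 13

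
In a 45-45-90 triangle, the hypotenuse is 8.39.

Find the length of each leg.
In a 45-45-90 triangle, hypotenuse = leg·√2  →  leg = hypotenuse/√2
leg = 8.39/√2 = 5.933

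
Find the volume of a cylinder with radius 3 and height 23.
Volume = pi * r² * h
Volume = pi * 3² * 23
Volume = pi * 9 * 23
Volume = pi * 207
Volume = 650.31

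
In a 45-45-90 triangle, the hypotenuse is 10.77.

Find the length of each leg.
In a 45-45-90 triangle, hypotenuse = leg·√2  →  leg = hypotenuse/√2
leg = 10.77/√2 = 7.616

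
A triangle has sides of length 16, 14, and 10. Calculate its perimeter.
Perimeter = sum of all sides
Perimeter = 16 + 14 + 10
Perimeter = 40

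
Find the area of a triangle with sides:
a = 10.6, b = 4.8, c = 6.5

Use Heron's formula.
s = (a+b+c)/2 = (10.6+4.8+6.5)/2 = 10.95
A = √(s(s-a)(s-b)(s-c)) = √(10.95·0.35·6.15·4.45)
A = √104.886 = 10.24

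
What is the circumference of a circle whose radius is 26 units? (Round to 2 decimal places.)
Circumference = 2 * pi * r
Circumference = 2 * pi * 26
Circumference = 163.36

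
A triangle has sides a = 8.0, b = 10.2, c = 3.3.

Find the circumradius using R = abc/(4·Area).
s = (a+b+c)/2 = 10.75
Area = √(s(s-a)(s-b)(s-c)) = √(10.75·2.75·0.55·7.45) = 11.006
R = abc/(4·Area) = (8.0·10.2·3.3)/(4·11.006) = 269.28/44.024 = 6.117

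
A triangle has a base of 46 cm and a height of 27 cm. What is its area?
Area = (1/2) * base * height
Area = (1/2) * 46 * 27
Area = 621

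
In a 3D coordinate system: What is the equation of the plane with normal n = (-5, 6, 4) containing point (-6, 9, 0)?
d = n·P = (-5)(-6) + (6)(9) + (4)(0) = 84
Plane: -5x + 6y + 4z = 84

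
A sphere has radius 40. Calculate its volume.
Volume = (4/3) * pi * r³
Volume = (4/3) * pi * 40³
Volume = (4/3) * pi * 64000
Volume = 268082.57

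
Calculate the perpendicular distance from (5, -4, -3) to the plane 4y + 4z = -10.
d = |0(5) + 4(-4) + 4(-3) - (-10)| / √(0² + 4² + 4²) = 18/√32 = 3.182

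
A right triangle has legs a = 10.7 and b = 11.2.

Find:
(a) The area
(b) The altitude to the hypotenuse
(a) Area = ½ab = ½·10.7·11.2 = 59.92
(b) Hypotenuse c = √(10.7² + 11.2²) = √239.93 = 15.4897
    Area = ½·c·h_c  →  h_c = 2·Area/c = 2·59.92/15.4897 = 7.737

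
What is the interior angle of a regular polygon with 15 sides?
Interior angle of a regular n-gon = (n-2)*180/n
Interior angle = (15-2)*180/15
Interior angle = 13*180/15
Interior angle = 2340/15
Interior angle = 156 degrees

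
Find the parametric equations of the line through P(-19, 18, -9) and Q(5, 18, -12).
Direction vector d = Q - P = (24, 0, -3)
x = -19 + 24t, y = 18, z = -9 - 3t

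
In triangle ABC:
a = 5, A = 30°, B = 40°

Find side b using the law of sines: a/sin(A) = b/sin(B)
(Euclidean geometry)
b = a·sin(B)/sin(A) = 5·sin(40°)/sin(30°)
b = 5·0.642788/0.500000 = 6.428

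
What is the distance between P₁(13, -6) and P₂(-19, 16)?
Using the distance formula: d = sqrt((x₂-x₁)² + (y₂-y₁)²)
dx = (-19) - 13 = -32
dy = 16 - (-6) = 22
d = sqrt((-32)² + 22²) = sqrt(1024 + 484) = sqrt(1508) = 38.83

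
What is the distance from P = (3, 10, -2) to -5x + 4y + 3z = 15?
d = |(-5)(3) + 4(10) + 3(-2) - (15)| / √((-5)² + 4² + 3²) = 4/√50 = 0.5657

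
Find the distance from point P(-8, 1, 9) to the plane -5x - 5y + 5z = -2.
d = |(-5)(-8) + (-5)(1) + 5(9) - (-2)| / √((-5)² + (-5)² + 5²) = 82/√75 = 9.469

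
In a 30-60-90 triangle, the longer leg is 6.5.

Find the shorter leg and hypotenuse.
In a 30-60-90 triangle, sides are in ratio 1 : √3 : 2.
Long leg = short leg·√3  →  short leg = 6.5/√3 = 3.753
Hypotenuse = 2·(short leg) = 2·6.5/√3 = 7.506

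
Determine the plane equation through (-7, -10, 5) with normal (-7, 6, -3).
d = n·P = (-7)(-7) + (6)(-10) + (-3)(5) = -26
Plane: -7x + 6y - 3z = -26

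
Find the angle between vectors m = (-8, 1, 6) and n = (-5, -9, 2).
m·n = 43, |m|² = 101, |n|² = 110
cos θ = 43/√11110 ≈ 0.408
θ ≈ 65.92°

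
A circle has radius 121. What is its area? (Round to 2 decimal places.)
Area = pi * r²
Area = pi * 121²
Area = pi * 14641
Area = 45996.06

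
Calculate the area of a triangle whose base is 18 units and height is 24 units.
Area = (1/2) * base * height
Area = (1/2) * 18 * 24
Area = 216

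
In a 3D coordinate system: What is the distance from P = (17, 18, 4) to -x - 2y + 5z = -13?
d = |(-1)(17) + (-2)(18) + 5(4) - (-13)| / √((-1)² + (-2)² + 5²) = 20/√30 = 3.651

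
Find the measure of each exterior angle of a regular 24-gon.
Exterior angle of a regular n-gon = 360/n
Exterior angle = 360/24
Exterior angle = 15 degrees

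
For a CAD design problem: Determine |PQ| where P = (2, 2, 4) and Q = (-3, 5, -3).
d = √[(-5)² + (3)² + (-7)²] = √83 = 9.11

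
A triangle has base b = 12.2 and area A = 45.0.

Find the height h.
A = ½bh  →  h = 2A/b
h = 2·45.0/12.2 = 7.377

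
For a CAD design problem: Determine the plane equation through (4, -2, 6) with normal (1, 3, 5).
d = n·P = (1)(4) + (3)(-2) + (5)(6) = 28
Plane: x + 3y + 5z = 28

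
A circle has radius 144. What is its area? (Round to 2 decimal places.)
Area = pi * r²
Area = pi * 144²
Area = pi * 20736
Area = 65144.07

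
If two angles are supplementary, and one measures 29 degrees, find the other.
Supplementary angles sum to 180 degrees.
Other angle = 180 - 29
Other angle = 151 degrees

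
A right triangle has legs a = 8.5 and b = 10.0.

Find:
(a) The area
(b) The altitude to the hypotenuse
(a) Area = ½ab = ½·8.5·10.0 = 42.5
(b) Hypotenuse c = √(8.5² + 10.0²) = √172.25 = 13.1244
    Area = ½·c·h_c  →  h_c = 2·Area/c = 2·42.5/13.1244 = 6.476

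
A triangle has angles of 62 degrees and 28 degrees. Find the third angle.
Sum of angles in a triangle = 180 degrees
Third angle = 180 - 62 - 28
Third angle = 90 degrees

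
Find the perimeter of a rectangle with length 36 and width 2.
Perimeter = 2 * (length + width)
Perimeter = 2 * (36 + 2)
Perimeter = 2 * 38
Perimeter = 76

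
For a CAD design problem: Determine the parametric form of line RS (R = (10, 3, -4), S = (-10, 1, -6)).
Direction vector d = S - R = (-20, -2, -2)
x = 10 - 20t, y = 3 - 2t, z = -4 - 2t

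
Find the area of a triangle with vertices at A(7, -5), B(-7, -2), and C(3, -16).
Using the coordinate formula: Area = (1/2)|x₁(y₂-y₃) + x₂(y₃-y₁) + x₃(y₁-y₂)|
Area = (1/2)|7((-2)-(-16)) + (-7)((-16)-(-5)) + 3((-5)-(-2))|
Area = (1/2)|7*14 + (-7)*(-11) + 3*(-3)|
Area = (1/2)|98 + 77 + (-9)|
Area = (1/2)*166 = 83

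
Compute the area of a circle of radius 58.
Area = pi * r²
Area = pi * 58²
Area = pi * 3364
Area = 10568.32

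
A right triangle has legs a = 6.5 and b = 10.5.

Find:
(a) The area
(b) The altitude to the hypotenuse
(a) Area = ½ab = ½·6.5·10.5 = 34.125
(b) Hypotenuse c = √(6.5² + 10.5²) = √152.5 = 12.3491
    Area = ½·c·h_c  →  h_c = 2·Area/c = 2·34.125/12.3491 = 5.527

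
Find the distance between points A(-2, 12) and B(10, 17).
Using the distance formula: d = sqrt((x₂-x₁)² + (y₂-y₁)²)
dx = 10 - (-2) = 12
dy = 17 - 12 = 5
d = sqrt(12² + 5²) = sqrt(144 + 25) = sqrt(169) = 13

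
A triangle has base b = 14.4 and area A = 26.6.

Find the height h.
A = ½bh  →  h = 2A/b
h = 2·26.6/14.4 = 3.694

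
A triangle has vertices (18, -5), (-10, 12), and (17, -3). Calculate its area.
Using the coordinate formula: Area = (1/2)|x₁(y₂-y₃) + x₂(y₃-y₁) + x₃(y₁-y₂)|
Area = (1/2)|18(12-(-3)) + (-10)((-3)-(-5)) + 17((-5)-12)|
Area = (1/2)|18*15 + (-10)*2 + 17*(-17)|
Area = (1/2)|270 + (-20) + (-289)|
Area = (1/2)*39 = 19.50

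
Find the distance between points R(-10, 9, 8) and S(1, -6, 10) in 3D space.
d = √[(11)² + (-15)² + (2)²] = √350 = 18.71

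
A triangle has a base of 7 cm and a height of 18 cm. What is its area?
Area = (1/2) * base * height
Area = (1/2) * 7 * 18
Area = 63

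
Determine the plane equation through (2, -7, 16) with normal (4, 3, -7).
d = n·P = (4)(2) + (3)(-7) + (-7)(16) = -125
Plane: 4x + 3y - 7z = -125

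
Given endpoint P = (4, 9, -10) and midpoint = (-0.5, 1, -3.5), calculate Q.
Q = (2×(-0.5) - 4, 2×1 - 9, 2×(-3.5) - (-10)) = (-5, -7, 3)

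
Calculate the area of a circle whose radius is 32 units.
Area = pi * r²
Area = pi * 32²
Area = pi * 1024
Area = 3216.99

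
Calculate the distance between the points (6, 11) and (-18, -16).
Using the distance formula: d = sqrt((x₂-x₁)² + (y₂-y₁)²)
dx = (-18) - 6 = -24
dy = (-16) - 11 = -27
d = sqrt((-24)² + (-27)²) = sqrt(576 + 729) = sqrt(1305) = 36.12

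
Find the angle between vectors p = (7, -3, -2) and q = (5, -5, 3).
p·q = 44, |p|² = 62, |q|² = 59
cos θ = 44/√3658 ≈ 0.7275
θ ≈ 43.32°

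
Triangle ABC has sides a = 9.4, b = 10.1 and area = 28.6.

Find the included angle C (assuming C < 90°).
Area = ½ab·sin(C)  →  sin(C) = 2·Area/(ab)
sin(C) = 2·28.6/(9.4·10.1) = 0.602486
C = arcsin(0.602486) = 37.05°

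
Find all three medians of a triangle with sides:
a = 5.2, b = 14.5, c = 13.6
Using m_x = ½√(2y² + 2z² - x²):
m_a = ½√(2·14.5² + 2·13.6² - 5.2²) = ½√763.38 = 13.81
m_b = ½√(2·5.2² + 2·13.6² - 14.5²) = ½√213.75 = 7.31
m_c = ½√(2·5.2² + 2·14.5² - 13.6²) = ½√289.62 = 8.509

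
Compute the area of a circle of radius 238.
Area = pi * r²
Area = pi * 238²
Area = pi * 56644
Area = 177952.37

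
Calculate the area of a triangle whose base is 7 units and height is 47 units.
Area = (1/2) * base * height
Area = (1/2) * 7 * 47
Area = 164.50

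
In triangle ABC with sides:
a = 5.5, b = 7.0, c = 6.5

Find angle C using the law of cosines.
cos(C) = (a² + b² - c²)/(2ab)
cos(C) = (5.5² + 7.0² - 6.5²)/(2·5.5·7.0) = 37/77 = 0.480519
C = arccos(0.480519) = 61.28°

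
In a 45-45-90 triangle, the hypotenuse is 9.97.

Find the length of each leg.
In a 45-45-90 triangle, hypotenuse = leg·√2  →  leg = hypotenuse/√2
leg = 9.97/√2 = 7.05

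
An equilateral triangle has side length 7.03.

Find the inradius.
For an equilateral triangle, r = s/(2√3) where s is the side.
r = 7.03/(2√3) = 7.03/3.464102 = 2.029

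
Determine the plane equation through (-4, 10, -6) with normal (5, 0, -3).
d = n·P = (5)(-4) + (0)(10) + (-3)(-6) = -2
Plane: 5x - 3z = -2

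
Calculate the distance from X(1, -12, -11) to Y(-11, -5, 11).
d = √[(-12)² + (7)² + (22)²] = √677 = 26.02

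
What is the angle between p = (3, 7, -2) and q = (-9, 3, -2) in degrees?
p·q = -2, |p|² = 62, |q|² = 94
cos θ = -2/√5828 ≈ -0.0262
θ ≈ 91.5°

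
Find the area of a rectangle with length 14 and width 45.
Area = length * width
Area = 14 * 45
Area = 630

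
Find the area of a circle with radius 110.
Area = pi * r²
Area = pi * 110²
Area = pi * 12100
Area = 38013.27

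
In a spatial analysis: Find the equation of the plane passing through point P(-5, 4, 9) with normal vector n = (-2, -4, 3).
d = n·P = (-2)(-5) + (-4)(4) + (3)(9) = 21
Plane: -2x - 4y + 3z = 21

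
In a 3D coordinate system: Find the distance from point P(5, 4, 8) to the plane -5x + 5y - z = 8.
d = |(-5)(5) + 5(4) + (-1)(8) - (8)| / √((-5)² + 5² + (-1)²) = 21/√51 = 2.941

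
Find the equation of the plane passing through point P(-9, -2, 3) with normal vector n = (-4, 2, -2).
d = n·P = (-4)(-9) + (2)(-2) + (-2)(3) = 26
Plane: -4x + 2y - 2z = 26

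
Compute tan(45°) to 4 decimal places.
tan(45 degrees) = 1
Decimal approximation: 1.0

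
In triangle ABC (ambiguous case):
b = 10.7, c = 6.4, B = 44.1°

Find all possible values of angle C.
sin(C)/c = sin(B)/b  →  sin(C) = c·sin(B)/b = 6.4·sin(44.1°)/10.7 = 0.416247
C₁ = arcsin(0.416247) = 24.6°,  C₂ = 180° - C₁ = 155.4°
Check C₂: A = 180° - 44.1° - 155.4° = -19.5° ≤ 0, rejected
C = 24.6° (one solution)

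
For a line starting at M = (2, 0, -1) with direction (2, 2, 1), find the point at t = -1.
P(-1) = (2 + 2(-1), 0 + 2(-1), -1 + 1(-1)) = (0, -2, -2)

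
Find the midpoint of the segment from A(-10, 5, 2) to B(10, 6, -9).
Midpoint = ((-10+10)/2, (5+6)/2, (2-9)/2) = (0, 5.5, -3.5)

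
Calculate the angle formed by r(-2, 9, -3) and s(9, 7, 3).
r·s = 36, |r|² = 94, |s|² = 139
cos θ = 36/√13066 ≈ 0.3149
θ ≈ 71.64°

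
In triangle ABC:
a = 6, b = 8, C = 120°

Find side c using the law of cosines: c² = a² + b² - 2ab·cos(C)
c² = 6² + 8² - 2·6·8·cos(120°)
c² = 36 + 64 - 96·-0.5000 = 148
c = √148 = 12.17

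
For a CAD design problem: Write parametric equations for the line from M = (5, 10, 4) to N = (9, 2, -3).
Direction vector d = N - M = (4, -8, -7)
x = 5 + 4t, y = 10 - 8t, z = 4 - 7t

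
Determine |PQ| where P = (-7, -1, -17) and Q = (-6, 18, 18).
d = √[(1)² + (19)² + (35)²] = √1587 = 39.84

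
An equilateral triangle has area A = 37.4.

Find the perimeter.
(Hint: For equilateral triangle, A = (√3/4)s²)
A = (√3/4)s²  →  s² = 4A/√3 = 4·37.4/√3 = 86.3716
s = 9.29363
Perimeter = 3s = 27.88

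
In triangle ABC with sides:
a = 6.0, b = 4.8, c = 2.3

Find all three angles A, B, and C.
By the law of cosines:
cos(A) = (b² + c² - a²)/(2bc) = -0.347373  →  A = 110.3°
cos(B) = (a² + c² - b²)/(2ac) = 0.661232  →  B = 48.61°
cos(C) = (a² + b² - c²)/(2ab) = 0.933160  →  C = 21.07°
Check: A + B + C = 180.0° ✓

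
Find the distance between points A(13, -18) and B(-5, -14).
Using the distance formula: d = sqrt((x₂-x₁)² + (y₂-y₁)²)
dx = (-5) - 13 = -18
dy = (-14) - (-18) = 4
d = sqrt((-18)² + 4²) = sqrt(324 + 16) = sqrt(340) = 18.44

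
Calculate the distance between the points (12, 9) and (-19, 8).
Using the distance formula: d = sqrt((x₂-x₁)² + (y₂-y₁)²)
dx = (-19) - 12 = -31
dy = 8 - 9 = -1
d = sqrt((-31)² + (-1)²) = sqrt(961 + 1) = sqrt(962) = 31.02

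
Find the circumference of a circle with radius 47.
Circumference = 2 * pi * r
Circumference = 2 * pi * 47
Circumference = 295.31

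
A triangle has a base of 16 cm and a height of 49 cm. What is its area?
Area = (1/2) * base * height
Area = (1/2) * 16 * 49
Area = 392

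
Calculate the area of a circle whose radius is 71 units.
Area = pi * r²
Area = pi * 71²
Area = pi * 5041
Area = 15836.77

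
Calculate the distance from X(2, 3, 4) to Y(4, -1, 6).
d = √[(2)² + (-4)² + (2)²] = √24 = 4.899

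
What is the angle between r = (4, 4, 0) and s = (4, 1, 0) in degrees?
r·s = 20, |r|² = 32, |s|² = 17
cos θ = 20/√544 ≈ 0.8575
θ ≈ 30.96°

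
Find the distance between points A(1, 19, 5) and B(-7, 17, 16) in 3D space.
d = √[(-8)² + (-2)² + (11)²] = √189 = 13.75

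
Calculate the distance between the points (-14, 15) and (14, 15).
Using the distance formula: d = sqrt((x₂-x₁)² + (y₂-y₁)²)
dx = 14 - (-14) = 28
dy = 15 - 15 = 0
d = sqrt(28² + 0²) = sqrt(784 + 0) = sqrt(784) = 28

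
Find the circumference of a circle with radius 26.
Circumference = 2 * pi * r
Circumference = 2 * pi * 26
Circumference = 163.36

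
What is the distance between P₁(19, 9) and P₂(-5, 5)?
Using the distance formula: d = sqrt((x₂-x₁)² + (y₂-y₁)²)
dx = (-5) - 19 = -24
dy = 5 - 9 = -4
d = sqrt((-24)² + (-4)²) = sqrt(576 + 16) = sqrt(592) = 24.33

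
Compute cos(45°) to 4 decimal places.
cos(45 degrees) = sqrt(2)/2
Decimal approximation: 0.7071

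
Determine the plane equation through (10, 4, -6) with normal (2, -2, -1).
d = n·P = (2)(10) + (-2)(4) + (-1)(-6) = 18
Plane: 2x - 2y - z = 18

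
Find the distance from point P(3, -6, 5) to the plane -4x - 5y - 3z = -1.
d = |(-4)(3) + (-5)(-6) + (-3)(5) - (-1)| / √((-4)² + (-5)² + (-3)²) = 4/√50 = 0.5657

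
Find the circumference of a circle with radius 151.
Circumference = 2 * pi * r
Circumference = 2 * pi * 151
Circumference = 948.76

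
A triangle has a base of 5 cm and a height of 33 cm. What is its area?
Area = (1/2) * base * height
Area = (1/2) * 5 * 33
Area = 82.50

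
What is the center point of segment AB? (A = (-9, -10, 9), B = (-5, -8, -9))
Midpoint = ((-9-5)/2, (-10-8)/2, (9-9)/2) = (-7, -9, 0)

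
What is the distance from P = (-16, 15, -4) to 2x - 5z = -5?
d = |2(-16) + 0(15) + (-5)(-4) - (-5)| / √(2² + 0² + (-5)²) = 7/√29 = 1.3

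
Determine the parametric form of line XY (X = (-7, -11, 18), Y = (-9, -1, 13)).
Direction vector d = Y - X = (-2, 10, -5)
x = -7 - 2t, y = -11 + 10t, z = 18 - 5t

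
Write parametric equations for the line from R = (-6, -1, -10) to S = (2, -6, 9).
Direction vector d = S - R = (8, -5, 19)
x = -6 + 8t, y = -1 - 5t, z = -10 + 19t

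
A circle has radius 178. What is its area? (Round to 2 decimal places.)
Area = pi * r²
Area = pi * 178²
Area = pi * 31684
Area = 99538.22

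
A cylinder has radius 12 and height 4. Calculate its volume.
Volume = pi * r² * h
Volume = pi * 12² * 4
Volume = pi * 144 * 4
Volume = pi * 576
Volume = 1809.56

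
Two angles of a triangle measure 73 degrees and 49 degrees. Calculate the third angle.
Sum of angles in a triangle = 180 degrees
Third angle = 180 - 73 - 49
Third angle = 58 degrees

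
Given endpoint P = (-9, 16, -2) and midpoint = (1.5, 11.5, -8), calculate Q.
Q = (2×1.5 - (-9), 2×11.5 - 16, 2×(-8) - (-2)) = (12, 7, -14)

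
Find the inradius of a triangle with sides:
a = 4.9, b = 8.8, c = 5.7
s = (a+b+c)/2 = (4.9+8.8+5.7)/2 = 9.7
Area = √(s(s-a)(s-b)(s-c)) = √(9.7·4.8·0.9·4) = 12.9467
r = Area/s = 12.9467/9.7 = 1.335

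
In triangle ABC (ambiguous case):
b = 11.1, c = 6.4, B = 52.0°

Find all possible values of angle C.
sin(C)/c = sin(B)/b  →  sin(C) = c·sin(B)/b = 6.4·sin(52.0°)/11.1 = 0.454349
C₁ = arcsin(0.454349) = 27.02°,  C₂ = 180° - C₁ = 152.98°
Check C₂: A = 180° - 52.0° - 152.98° = -24.98° ≤ 0, rejected
C = 27.02° (one solution)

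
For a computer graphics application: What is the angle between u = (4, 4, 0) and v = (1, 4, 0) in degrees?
u·v = 20, |u|² = 32, |v|² = 17
cos θ = 20/√544 ≈ 0.8575
θ ≈ 30.96°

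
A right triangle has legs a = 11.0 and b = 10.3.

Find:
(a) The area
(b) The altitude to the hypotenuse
(a) Area = ½ab = ½·11.0·10.3 = 56.65
(b) Hypotenuse c = √(11.0² + 10.3²) = √227.09 = 15.0695
    Area = ½·c·h_c  →  h_c = 2·Area/c = 2·56.65/15.0695 = 7.518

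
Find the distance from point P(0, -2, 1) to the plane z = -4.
d = |0(0) + 0(-2) + 1(1) - (-4)| / √(0² + 0² + 1²) = 5/√1 = 5.0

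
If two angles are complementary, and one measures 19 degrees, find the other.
Complementary angles sum to 90 degrees.
Other angle = 90 - 19
Other angle = 71 degrees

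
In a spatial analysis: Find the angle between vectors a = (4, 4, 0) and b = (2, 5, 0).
a·b = 28, |a|² = 32, |b|² = 29
cos θ = 28/√928 ≈ 0.9191
θ ≈ 23.2°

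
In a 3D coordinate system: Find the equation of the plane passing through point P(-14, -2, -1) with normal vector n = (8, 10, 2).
d = n·P = (8)(-14) + (10)(-2) + (2)(-1) = -134
Plane: 8x + 10y + 2z = -134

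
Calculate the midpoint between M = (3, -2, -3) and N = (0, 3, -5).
Midpoint = ((3+0)/2, (-2+3)/2, (-3-5)/2) = (1.5, 0.5, -4)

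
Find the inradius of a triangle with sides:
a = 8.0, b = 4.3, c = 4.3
s = (a+b+c)/2 = (8.0+4.3+4.3)/2 = 8.3
Area = √(s(s-a)(s-b)(s-c)) = √(8.3·0.3·4·4) = 6.31189
r = Area/s = 6.31189/8.3 = 0.7605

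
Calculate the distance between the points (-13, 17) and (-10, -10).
Using the distance formula: d = sqrt((x₂-x₁)² + (y₂-y₁)²)
dx = (-10) - (-13) = 3
dy = (-10) - 17 = -27
d = sqrt(3² + (-27)²) = sqrt(9 + 729) = sqrt(738) = 27.17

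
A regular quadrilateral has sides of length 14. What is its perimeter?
Perimeter = number of sides * side length
Perimeter = 4 * 14
Perimeter = 56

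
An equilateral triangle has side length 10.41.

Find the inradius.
For an equilateral triangle, r = s/(2√3) where s is the side.
r = 10.41/(2√3) = 10.41/3.464102 = 3.005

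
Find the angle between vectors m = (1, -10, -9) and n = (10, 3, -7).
m·n = 43, |m|² = 182, |n|² = 158
cos θ = 43/√28756 ≈ 0.2536
θ ≈ 75.31°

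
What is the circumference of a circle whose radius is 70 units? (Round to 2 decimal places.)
Circumference = 2 * pi * r
Circumference = 2 * pi * 70
Circumference = 439.82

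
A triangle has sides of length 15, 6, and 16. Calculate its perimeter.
Perimeter = sum of all sides
Perimeter = 15 + 6 + 16
Perimeter = 37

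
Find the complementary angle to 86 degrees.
Complementary angles sum to 90 degrees.
Other angle = 90 - 86
Other angle = 4 degrees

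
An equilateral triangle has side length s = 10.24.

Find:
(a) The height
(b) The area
(a) Height h = s·√3/2 = 10.24·√3/2 = 8.868
(b) Area = (√3/4)·s² = (√3/4)·10.24² = (√3/4)·104.858 = 45.4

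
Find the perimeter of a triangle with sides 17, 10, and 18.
Perimeter = sum of all sides
Perimeter = 17 + 10 + 18
Perimeter = 45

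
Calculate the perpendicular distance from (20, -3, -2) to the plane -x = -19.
d = |(-1)(20) + 0(-3) + 0(-2) - (-19)| / √((-1)² + 0² + 0²) = 1/√1 = 1.0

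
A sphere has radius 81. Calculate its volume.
Volume = (4/3) * pi * r³
Volume = (4/3) * pi * 81³
Volume = (4/3) * pi * 531441
Volume = 2226094.86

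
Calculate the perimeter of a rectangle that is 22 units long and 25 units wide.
Perimeter = 2 * (length + width)
Perimeter = 2 * (22 + 25)
Perimeter = 2 * 47
Perimeter = 94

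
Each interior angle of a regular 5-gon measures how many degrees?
Interior angle of a regular n-gon = (n-2)*180/n
Interior angle = (5-2)*180/5
Interior angle = 3*180/5
Interior angle = 540/5
Interior angle = 108 degrees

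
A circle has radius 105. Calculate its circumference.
Circumference = 2 * pi * r
Circumference = 2 * pi * 105
Circumference = 659.73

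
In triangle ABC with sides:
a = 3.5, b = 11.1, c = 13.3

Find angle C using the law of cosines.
cos(C) = (a² + b² - c²)/(2ab)
cos(C) = (3.5² + 11.1² - 13.3²)/(2·3.5·11.1) = -41.43/77.7 = -0.533205
C = arccos(-0.533205) = 122.2°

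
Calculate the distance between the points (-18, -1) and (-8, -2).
Using the distance formula: d = sqrt((x₂-x₁)² + (y₂-y₁)²)
dx = (-8) - (-18) = 10
dy = (-2) - (-1) = -1
d = sqrt(10² + (-1)²) = sqrt(100 + 1) = sqrt(101) = 10.05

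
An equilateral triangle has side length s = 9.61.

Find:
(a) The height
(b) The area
(a) Height h = s·√3/2 = 9.61·√3/2 = 8.323
(b) Area = (√3/4)·s² = (√3/4)·9.61² = (√3/4)·92.3521 = 39.99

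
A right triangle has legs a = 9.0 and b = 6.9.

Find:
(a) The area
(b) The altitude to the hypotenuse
(a) Area = ½ab = ½·9.0·6.9 = 31.05
(b) Hypotenuse c = √(9.0² + 6.9²) = √128.61 = 11.3406
    Area = ½·c·h_c  →  h_c = 2·Area/c = 2·31.05/11.3406 = 5.476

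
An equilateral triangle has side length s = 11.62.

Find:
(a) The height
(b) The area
(a) Height h = s·√3/2 = 11.62·√3/2 = 10.06
(b) Area = (√3/4)·s² = (√3/4)·11.62² = (√3/4)·135.024 = 58.47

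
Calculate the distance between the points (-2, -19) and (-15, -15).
Using the distance formula: d = sqrt((x₂-x₁)² + (y₂-y₁)²)
dx = (-15) - (-2) = -13
dy = (-15) - (-19) = 4
d = sqrt((-13)² + 4²) = sqrt(169 + 16) = sqrt(185) = 13.60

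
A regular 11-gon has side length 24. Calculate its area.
For a regular 11-gon with side length s = 24:
Apothem a = s / (2*tan(pi/11)) = 24 / (2*tan(pi/11)) ≈ 40.86825
Perimeter P = 11 * 24 = 264
Area = (1/2) * P * a = (1/2) * 264 * 40.86825 = 5394.61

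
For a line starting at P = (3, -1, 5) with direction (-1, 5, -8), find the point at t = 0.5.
P(0.5) = (3 + (-1)(0.5), -1 + 5(0.5), 5 + (-8)(0.5)) = (2.5, 1.5, 1)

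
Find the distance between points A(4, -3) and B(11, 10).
Using the distance formula: d = sqrt((x₂-x₁)² + (y₂-y₁)²)
dx = 11 - 4 = 7
dy = 10 - (-3) = 13
d = sqrt(7² + 13²) = sqrt(49 + 169) = sqrt(218) = 14.76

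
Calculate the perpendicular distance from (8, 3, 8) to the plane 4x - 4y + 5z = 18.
d = |4(8) + (-4)(3) + 5(8) - (18)| / √(4² + (-4)² + 5²) = 42/√57 = 5.563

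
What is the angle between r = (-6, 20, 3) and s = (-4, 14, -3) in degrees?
r·s = 295, |r|² = 445, |s|² = 221
cos θ = 295/√98345 ≈ 0.9407
θ ≈ 19.83°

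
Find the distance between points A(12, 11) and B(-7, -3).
Using the distance formula: d = sqrt((x₂-x₁)² + (y₂-y₁)²)
dx = (-7) - 12 = -19
dy = (-3) - 11 = -14
d = sqrt((-19)² + (-14)²) = sqrt(361 + 196) = sqrt(557) = 23.60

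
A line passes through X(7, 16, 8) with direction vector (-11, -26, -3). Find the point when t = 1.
P(1) = (7 + (-11)(1), 16 + (-26)(1), 8 + (-3)(1)) = (-4, -10, 5)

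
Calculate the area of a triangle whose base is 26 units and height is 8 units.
Area = (1/2) * base * height
Area = (1/2) * 26 * 8
Area = 104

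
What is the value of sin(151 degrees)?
sin(151 degrees) = 0.4848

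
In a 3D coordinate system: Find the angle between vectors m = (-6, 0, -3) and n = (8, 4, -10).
m·n = -18, |m|² = 45, |n|² = 180
cos θ = -18/√8100 ≈ -0.2
θ ≈ 101.5°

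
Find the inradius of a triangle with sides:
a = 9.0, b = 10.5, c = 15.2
s = (a+b+c)/2 = (9.0+10.5+15.2)/2 = 17.35
Area = √(s(s-a)(s-b)(s-c)) = √(17.35·8.35·6.85·2.15) = 46.191
r = Area/s = 46.191/17.35 = 2.662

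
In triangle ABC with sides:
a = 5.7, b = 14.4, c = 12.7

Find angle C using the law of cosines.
cos(C) = (a² + b² - c²)/(2ab)
cos(C) = (5.7² + 14.4² - 12.7²)/(2·5.7·14.4) = 78.56/164.16 = 0.478558
C = arccos(0.478558) = 61.41°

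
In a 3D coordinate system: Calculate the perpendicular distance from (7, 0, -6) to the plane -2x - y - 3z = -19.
d = |(-2)(7) + (-1)(0) + (-3)(-6) - (-19)| / √((-2)² + (-1)² + (-3)²) = 23/√14 = 6.147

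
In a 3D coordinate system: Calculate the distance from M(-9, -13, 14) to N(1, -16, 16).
d = √[(10)² + (-3)² + (2)²] = √113 = 10.63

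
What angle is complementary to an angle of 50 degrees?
Complementary angles sum to 90 degrees.
Other angle = 90 - 50
Other angle = 40 degrees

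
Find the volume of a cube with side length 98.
Volume = s³
Volume = 98³
Volume = 941192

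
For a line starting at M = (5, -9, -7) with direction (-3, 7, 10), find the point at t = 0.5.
P(0.5) = (5 + (-3)(0.5), -9 + 7(0.5), -7 + 10(0.5)) = (3.5, -5.5, -2)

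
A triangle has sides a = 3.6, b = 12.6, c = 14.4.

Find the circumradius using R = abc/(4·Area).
s = (a+b+c)/2 = 15.3
Area = √(s(s-a)(s-b)(s-c)) = √(15.3·11.7·2.7·0.9) = 20.8565
R = abc/(4·Area) = (3.6·12.6·14.4)/(4·20.8565) = 653.184/83.426 = 7.829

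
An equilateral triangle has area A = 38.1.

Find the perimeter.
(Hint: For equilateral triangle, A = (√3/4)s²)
A = (√3/4)s²  →  s² = 4A/√3 = 4·38.1/√3 = 87.9882
s = 9.3802
Perimeter = 3s = 28.14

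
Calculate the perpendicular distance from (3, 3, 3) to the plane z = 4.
d = |0(3) + 0(3) + 1(3) - (4)| / √(0² + 0² + 1²) = 1/√1 = 1.0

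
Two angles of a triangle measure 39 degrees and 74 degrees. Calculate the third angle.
Sum of angles in a triangle = 180 degrees
Third angle = 180 - 39 - 74
Third angle = 67 degrees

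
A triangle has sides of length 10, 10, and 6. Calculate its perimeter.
Perimeter = sum of all sides
Perimeter = 10 + 10 + 6
Perimeter = 26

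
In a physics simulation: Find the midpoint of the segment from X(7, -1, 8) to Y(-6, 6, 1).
Midpoint = ((7-6)/2, (-1+6)/2, (8+1)/2) = (0.5, 2.5, 4.5)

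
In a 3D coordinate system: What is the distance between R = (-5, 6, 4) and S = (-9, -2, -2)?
d = √[(-4)² + (-8)² + (-6)²] = √116 = 10.77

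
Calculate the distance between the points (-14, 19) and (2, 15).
Using the distance formula: d = sqrt((x₂-x₁)² + (y₂-y₁)²)
dx = 2 - (-14) = 16
dy = 15 - 19 = -4
d = sqrt(16² + (-4)²) = sqrt(256 + 16) = sqrt(272) = 16.49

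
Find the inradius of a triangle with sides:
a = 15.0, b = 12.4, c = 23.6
s = (a+b+c)/2 = (15.0+12.4+23.6)/2 = 25.5
Area = √(s(s-a)(s-b)(s-c)) = √(25.5·10.5·13.1·1.9) = 81.6351
r = Area/s = 81.6351/25.5 = 3.201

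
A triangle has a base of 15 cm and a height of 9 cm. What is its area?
Area = (1/2) * base * height
Area = (1/2) * 15 * 9
Area = 67.50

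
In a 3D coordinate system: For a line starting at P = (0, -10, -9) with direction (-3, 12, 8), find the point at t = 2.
P(2) = (0 + (-3)(2), -10 + 12(2), -9 + 8(2)) = (-6, 14, 7)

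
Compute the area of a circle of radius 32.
Area = pi * r²
Area = pi * 32²
Area = pi * 1024
Area = 3216.99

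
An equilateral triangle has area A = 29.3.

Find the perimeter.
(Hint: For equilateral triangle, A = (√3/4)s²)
A = (√3/4)s²  →  s² = 4A/√3 = 4·29.3/√3 = 67.6655
s = 8.2259
Perimeter = 3s = 24.68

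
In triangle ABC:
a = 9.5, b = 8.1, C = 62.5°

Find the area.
Using A = ½ab·sin(C):
A = ½·9.5·8.1·sin(62.5°) = ½·76.95·0.887011 = 34.13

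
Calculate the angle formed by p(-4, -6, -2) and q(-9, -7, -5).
p·q = 88, |p|² = 56, |q|² = 155
cos θ = 88/√8680 ≈ 0.9445
θ ≈ 19.17°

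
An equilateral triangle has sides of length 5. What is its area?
Area = (sqrt(3)/4) * s²
Area = (sqrt(3)/4) * 5²
Area = (sqrt(3)/4) * 25
Area = 10.83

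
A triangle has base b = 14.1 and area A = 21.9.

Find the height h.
A = ½bh  →  h = 2A/b
h = 2·21.9/14.1 = 3.106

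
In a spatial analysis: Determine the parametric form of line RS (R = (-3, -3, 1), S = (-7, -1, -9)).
Direction vector d = S - R = (-4, 2, -10)
x = -3 - 4t, y = -3 + 2t, z = 1 - 10t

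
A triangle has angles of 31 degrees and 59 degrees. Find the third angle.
Sum of angles in a triangle = 180 degrees
Third angle = 180 - 31 - 59
Third angle = 90 degrees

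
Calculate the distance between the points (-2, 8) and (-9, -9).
Using the distance formula: d = sqrt((x₂-x₁)² + (y₂-y₁)²)
dx = (-9) - (-2) = -7
dy = (-9) - 8 = -17
d = sqrt((-7)² + (-17)²) = sqrt(49 + 289) = sqrt(338) = 18.38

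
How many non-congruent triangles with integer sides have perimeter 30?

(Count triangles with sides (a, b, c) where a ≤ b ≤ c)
With a ≤ b ≤ c and a + b + c = 30, the triangle inequality a + b > c gives c < 30/2, so c ≤ 14.
Iterate a from 1 to ⌊p/3⌋ = 10; for each a, b ranges from a to ⌊(p−a)/2⌋ with c = p − a − b, keeping only c ≥ b.
Triples: (2, 14, 14), (3, 13, 14), (4, 12, 14), …
Count = 19 triangles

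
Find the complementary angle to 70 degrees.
Complementary angles sum to 90 degrees.
Other angle = 90 - 70
Other angle = 20 degrees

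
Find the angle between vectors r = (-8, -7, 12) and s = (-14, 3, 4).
r·s = 139, |r|² = 257, |s|² = 221
cos θ = 139/√56797 ≈ 0.5832
θ ≈ 54.32°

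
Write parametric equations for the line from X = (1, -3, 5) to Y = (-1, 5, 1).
Direction vector d = Y - X = (-2, 8, -4)
x = 1 - 2t, y = -3 + 8t, z = 5 - 4t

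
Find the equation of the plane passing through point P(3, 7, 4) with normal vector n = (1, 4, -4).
d = n·P = (1)(3) + (4)(7) + (-4)(4) = 15
Plane: x + 4y - 4z = 15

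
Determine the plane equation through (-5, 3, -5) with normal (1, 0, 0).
d = n·P = (1)(-5) + (0)(3) + (0)(-5) = -5
Plane: x = -5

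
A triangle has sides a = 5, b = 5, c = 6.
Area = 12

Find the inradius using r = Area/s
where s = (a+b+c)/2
s = (5+5+6)/2 = 8
r = Area/s = 12/8 = 1.5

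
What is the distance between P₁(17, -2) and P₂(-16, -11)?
Using the distance formula: d = sqrt((x₂-x₁)² + (y₂-y₁)²)
dx = (-16) - 17 = -33
dy = (-11) - (-2) = -9
d = sqrt((-33)² + (-9)²) = sqrt(1089 + 81) = sqrt(1170) = 34.21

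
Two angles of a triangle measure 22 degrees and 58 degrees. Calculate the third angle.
Sum of angles in a triangle = 180 degrees
Third angle = 180 - 22 - 58
Third angle = 100 degrees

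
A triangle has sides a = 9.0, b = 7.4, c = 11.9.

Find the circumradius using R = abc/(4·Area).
s = (a+b+c)/2 = 14.15
Area = √(s(s-a)(s-b)(s-c)) = √(14.15·5.15·6.75·2.25) = 33.2679
R = abc/(4·Area) = (9.0·7.4·11.9)/(4·33.2679) = 792.54/133.0716 = 5.956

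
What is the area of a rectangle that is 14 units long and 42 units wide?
Area = length * width
Area = 14 * 42
Area = 588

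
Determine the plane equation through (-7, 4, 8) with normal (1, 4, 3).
d = n·P = (1)(-7) + (4)(4) + (3)(8) = 33
Plane: x + 4y + 3z = 33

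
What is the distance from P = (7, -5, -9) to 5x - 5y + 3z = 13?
d = |5(7) + (-5)(-5) + 3(-9) - (13)| / √(5² + (-5)² + 3²) = 20/√59 = 2.604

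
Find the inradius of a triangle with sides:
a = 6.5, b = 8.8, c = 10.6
s = (a+b+c)/2 = (6.5+8.8+10.6)/2 = 12.95
Area = √(s(s-a)(s-b)(s-c)) = √(12.95·6.45·4.15·2.35) = 28.5412
r = Area/s = 28.5412/12.95 = 2.204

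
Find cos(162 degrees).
cos(162 degrees) = -0.9511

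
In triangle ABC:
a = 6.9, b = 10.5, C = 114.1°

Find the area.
Using A = ½ab·sin(C):
A = ½·6.9·10.5·sin(114.1°) = ½·72.45·0.912834 = 33.07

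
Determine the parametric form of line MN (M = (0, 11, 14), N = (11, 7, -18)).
Direction vector d = N - M = (11, -4, -32)
x = 0 + 11t, y = 11 - 4t, z = 14 - 32t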